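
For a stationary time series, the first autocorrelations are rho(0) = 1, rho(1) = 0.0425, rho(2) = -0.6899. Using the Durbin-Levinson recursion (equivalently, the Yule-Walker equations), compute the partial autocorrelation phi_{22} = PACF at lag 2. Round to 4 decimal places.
\phi_{22} = -0.6930

The PACF at lag k is phi_{kk}, the last component of the solution
to the Yule-Walker system G_k phi = r_k where
  (G_k)_{ij} = rho(|i - j|), (r_k)_i = rho(i), i,j = 1..k.
Equivalently, Durbin-Levinson gives phi_{kk} iteratively:
  phi_{11} = rho(1)
  phi_{kk} = [rho(k) - sum_{j=1..k-1} phi_{k-1,j} rho(k-j)]
            / [1 - sum_{j=1..k-1} phi_{k-1,j} rho(j)],
  phi_{k,j} = phi_{k-1,j} - phi_{kk} phi_{k-1,k-j},  j = 1..k-1.
Step k = 1:
  phi_11 = rho(1) = 0.0425.
Step k = 2:
  phi_22 = [rho(2) - phi_11 rho(1)] / [1 - phi_11 rho(1)] = [-0.6899 - (0.0425)(0.0425)] / [1 - (0.0425)(0.0425)]
         = -0.69170625 / 0.99819375 = -0.693.
Therefore phi_{22} = -0.6930.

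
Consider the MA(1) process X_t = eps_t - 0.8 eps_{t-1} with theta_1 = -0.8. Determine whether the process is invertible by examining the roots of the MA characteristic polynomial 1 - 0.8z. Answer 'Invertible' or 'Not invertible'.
\text{Invertible}

The MA(q) characteristic polynomial is P(z) = 1 - 0.8z.
Invertibility requires all roots to lie outside the unit circle, i.e. |z| > 1 for every root.
This is linear in z: 1 + (-0.8) z = 0  =>  z = -1/(-0.8) = 1.25,  |z| = 1.25.
Moduli of all roots: 1.2500.
All moduli strictly greater than 1? Yes.
Verdict: Invertible.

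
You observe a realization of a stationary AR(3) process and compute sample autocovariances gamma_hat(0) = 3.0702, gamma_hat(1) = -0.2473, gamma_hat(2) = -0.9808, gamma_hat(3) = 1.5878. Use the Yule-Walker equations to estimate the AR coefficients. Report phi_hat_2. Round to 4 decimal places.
\hat\phi_{2} = -0.2730

The Yule-Walker equations for an AR(p) process read, in matrix form,
  Gamma_p phi = r_p,   with   (Gamma_p)_{ij} = gamma(|i - j|),
                       (r_p)_i = gamma(i),   i,j = 1..p.
Substitute the sample gammas (Toeplitz matrix and right-hand side of size 3):
  Gamma_p = [[3.0702, -0.2473, -0.9808], [-0.2473, 3.0702, -0.2473], [-0.9808, -0.2473, 3.0702]]
  r_p     = [-0.2473, -0.9808, 1.5878]
Written out (R1..R3):
  (R1) 3.0702 phi_1 - 0.2473 phi_2 - 0.9808 phi_3 = -0.2473
  (R2) -0.2473 phi_1 + 3.0702 phi_2 - 0.2473 phi_3 = -0.9808
  (R3) -0.9808 phi_1 - 0.2473 phi_2 + 3.0702 phi_3 = 1.5878
Gaussian elimination:
  R2 <- R2 - (-0.2473/3.0702) R1 = R2 - (-0.080548) R1:  3.05028 phi_2 - 0.326302 phi_3 = -1.00072
  R3 <- R3 - (-0.9808/3.0702) R1 = R3 - (-0.319458) R1:  -0.326302 phi_2 + 2.756876 phi_3 = 1.508798
  R3 <- R3 - (-0.326302/3.05028) R2 = R3 - (-0.106974) R2:  2.72197 phi_3 = 1.401747
Back-substitution:
  phi_hat_3 = 1.401747 / 2.72197 = 0.514975
  phi_hat_2 = (-1.00072 - (-0.326302)(0.514975)) / 3.05028 = -0.272985
  phi_hat_1 = (-0.2473 - (-0.2473)(-0.272985) - (-0.9808)(0.514975)) / 3.0702 = 0.061976
So phi_hat = [0.0620, -0.2730, 0.5150].
Therefore phi_hat_2 = -0.2730.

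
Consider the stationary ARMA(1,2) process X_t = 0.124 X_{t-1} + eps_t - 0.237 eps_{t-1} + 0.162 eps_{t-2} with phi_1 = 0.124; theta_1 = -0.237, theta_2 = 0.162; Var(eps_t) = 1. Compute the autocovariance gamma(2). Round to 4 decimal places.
\gamma(2) = 0.1463

Multiply the model equation by X_{t-k} and take expectations. With theta_0 = psi_0 = 1 and psi_j the MA(infinity) weights, this gives
  gamma(k) - sum_i phi_i gamma(k-i) = c_k,
  c_k = sigma^2 * sum_{j=k..q} theta_j psi_{j-k}   (c_k = 0 for k > q),
using gamma(-m) = gamma(m).
psi-weights needed (psi_j = theta_j + sum_i phi_i psi_{j-i}):
  psi_1 = theta_1 + phi_1 = -0.237 + (0.124) = -0.113
  psi_2 = theta_2 + phi_1 psi_1 = 0.162 + (0.124)(-0.113) = 0.147988
Right-hand sides:
  c_0 = sigma^2 (1 + theta_1 psi_1 + theta_2 psi_2) = 1 * (1 + (-0.237)(-0.113) + (0.162)(0.147988)) = 1 * 1.050755 = 1.050755
  c_1 = sigma^2 (theta_1 + theta_2 psi_1) = 1 * (-0.237 + (0.162)(-0.113)) = -0.255306
  c_2 = sigma^2 theta_2 = 1 * (0.162) = 0.162
Equations for k = 0 and k = 1 (AR order 1):
  gamma(0) = phi_1 gamma(1) + c_0
  gamma(1) = phi_1 gamma(0) + c_1
Substituting the second into the first: gamma(0) (1 - phi_1^2) = c_0 + phi_1 c_1, so
  gamma(0) = (c_0 + phi_1 c_1) / (1 - phi_1^2) = (1.050755 + (0.124)(-0.255306)) / (1 - (0.124)^2) = 1.019097 / 0.984624 = 1.035011.
  gamma(1) = phi_1 gamma(0) + c_1 = (0.124)(1.035011) + (-0.255306) = -0.126965.
For k = 2: gamma(2) = phi_1 gamma(1) + c_2
  = (0.124)(-0.126965) + (0.162) = 0.146256.
Therefore gamma(2) = 0.1463 (to 4 decimal places).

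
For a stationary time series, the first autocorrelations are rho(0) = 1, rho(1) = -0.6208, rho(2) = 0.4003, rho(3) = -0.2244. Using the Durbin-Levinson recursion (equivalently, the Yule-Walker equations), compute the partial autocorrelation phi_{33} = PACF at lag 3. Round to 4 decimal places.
\phi_{33} = 0.0539

The PACF at lag k is phi_{kk}, the last component of the solution
to the Yule-Walker system G_k phi = r_k where
  (G_k)_{ij} = rho(|i - j|), (r_k)_i = rho(i), i,j = 1..k.
Equivalently, Durbin-Levinson gives phi_{kk} iteratively:
  phi_{11} = rho(1)
  phi_{kk} = [rho(k) - sum_{j=1..k-1} phi_{k-1,j} rho(k-j)]
            / [1 - sum_{j=1..k-1} phi_{k-1,j} rho(j)],
  phi_{k,j} = phi_{k-1,j} - phi_{kk} phi_{k-1,k-j},  j = 1..k-1.
Step k = 1:
  phi_11 = rho(1) = -0.6208.
Step k = 2:
  phi_22 = [rho(2) - phi_11 rho(1)] / [1 - phi_11 rho(1)] = [0.4003 - (-0.6208)(-0.6208)] / [1 - (-0.6208)(-0.6208)]
         = 0.01490736 / 0.61460736 = 0.024255.
  Update: phi_21 = phi_11 - phi_22 phi_11 = -0.6208 - (0.024255)(-0.6208) = -0.605742.
Step k = 3:
  phi_33 = [rho(3) - phi_21 rho(2) - phi_22 rho(1)] / [1 - phi_21 rho(1) - phi_22 rho(2)]
    numerator   = -0.2244 - (-0.605742)(0.4003) - (0.024255)(-0.6208) = 0.03313626
    denominator = 1 - (-0.605742)(-0.6208) - (0.024255)(0.4003) = 0.61424578
  phi_33 = 0.03313626 / 0.61424578 = 0.0539.
Therefore phi_{33} = 0.0539.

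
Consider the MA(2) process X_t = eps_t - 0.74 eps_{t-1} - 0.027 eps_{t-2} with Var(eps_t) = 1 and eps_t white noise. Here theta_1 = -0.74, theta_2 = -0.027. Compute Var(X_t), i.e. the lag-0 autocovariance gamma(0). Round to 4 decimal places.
\gamma(0) = 1.5483

For an MA(q) process X_t = eps_t + sum_i theta_i eps_{t-i} with
Var(eps_t) = sigma^2, the variance is
  gamma(0) = sigma^2 * (1 + sum_i theta_i^2).
  sum_i theta_i^2 = (-0.74)^2 + (-0.027)^2 = 0.5476 + 0.000729 = 0.548329.
  gamma(0) = 1 * (1 + 0.548329) = 1 * 1.548329 = 1.548329, which rounds to 1.5483.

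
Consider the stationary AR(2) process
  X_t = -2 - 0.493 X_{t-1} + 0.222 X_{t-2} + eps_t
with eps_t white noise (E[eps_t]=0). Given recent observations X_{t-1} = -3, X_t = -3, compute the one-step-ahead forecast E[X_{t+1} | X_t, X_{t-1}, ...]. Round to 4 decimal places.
E[X_{t+1} \mid \mathcal F_t] = -1.1870

For an AR(p) model X_t = c + sum_i phi_i X_{t-i} + eps_t, the
one-step-ahead conditional mean is
  E[X_{t+1} | X_t, ...] = c + sum_i phi_i X_{t+1-i}.
Substitute known values:
  E[X_{t+1} | ...] = -2 + (-0.493) * (-3) + (0.222) * (-3)
                   = -1.1870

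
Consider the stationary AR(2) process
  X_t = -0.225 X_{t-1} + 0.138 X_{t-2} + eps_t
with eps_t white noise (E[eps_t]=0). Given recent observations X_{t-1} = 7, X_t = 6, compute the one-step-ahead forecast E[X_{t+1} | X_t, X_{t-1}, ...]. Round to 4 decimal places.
E[X_{t+1} \mid \mathcal F_t] = -0.3840

For an AR(p) model X_t = c + sum_i phi_i X_{t-i} + eps_t, the
one-step-ahead conditional mean is
  E[X_{t+1} | X_t, ...] = c + sum_i phi_i X_{t+1-i}.
Substitute known values:
  E[X_{t+1} | ...] = (-0.225) * (6) + (0.138) * (7)
                   = -0.3840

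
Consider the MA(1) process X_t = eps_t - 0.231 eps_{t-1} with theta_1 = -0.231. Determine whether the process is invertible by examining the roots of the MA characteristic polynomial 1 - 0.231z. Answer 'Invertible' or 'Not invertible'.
\text{Invertible}

The MA(q) characteristic polynomial is P(z) = 1 - 0.231z.
Invertibility requires all roots to lie outside the unit circle, i.e. |z| > 1 for every root.
This is linear in z: 1 + (-0.231) z = 0  =>  z = -1/(-0.231) = 4.329004,  |z| = 4.329004.
Moduli of all roots: 4.3290.
All moduli strictly greater than 1? Yes.
Verdict: Invertible.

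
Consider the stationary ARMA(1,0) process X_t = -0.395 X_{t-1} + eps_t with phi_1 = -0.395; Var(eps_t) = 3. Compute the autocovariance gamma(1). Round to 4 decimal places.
\gamma(1) = -1.4041

Multiply the model equation by X_{t-k} and take expectations. With theta_0 = psi_0 = 1 and psi_j the MA(infinity) weights, this gives
  gamma(k) - sum_i phi_i gamma(k-i) = c_k,
  c_k = sigma^2 * sum_{j=k..q} theta_j psi_{j-k}   (c_k = 0 for k > q),
using gamma(-m) = gamma(m).
Pure AR (q = 0): c_0 = sigma^2 = 3, c_k = 0 for k >= 1.
Equations for k = 0 and k = 1 (AR order 1):
  gamma(0) = phi_1 gamma(1) + c_0
  gamma(1) = phi_1 gamma(0) + c_1
Substituting the second into the first: gamma(0) (1 - phi_1^2) = c_0 + phi_1 c_1, so
  gamma(0) = c_0 / (1 - phi_1^2) = 3 / (1 - (-0.395)^2) = 3 / 0.843975 = 3.554608.
  gamma(1) = phi_1 gamma(0) = (-0.395)(3.554608) = -1.40407.
Therefore gamma(1) = -1.4041 (to 4 decimal places).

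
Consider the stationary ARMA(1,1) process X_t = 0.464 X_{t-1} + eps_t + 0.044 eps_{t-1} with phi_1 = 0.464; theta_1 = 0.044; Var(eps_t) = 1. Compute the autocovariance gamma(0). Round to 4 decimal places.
\gamma(0) = 1.3289

Multiply the model equation by X_{t-k} and take expectations. With theta_0 = psi_0 = 1 and psi_j the MA(infinity) weights, this gives
  gamma(k) - sum_i phi_i gamma(k-i) = c_k,
  c_k = sigma^2 * sum_{j=k..q} theta_j psi_{j-k}   (c_k = 0 for k > q),
using gamma(-m) = gamma(m).
psi-weights needed (psi_j = theta_j + sum_i phi_i psi_{j-i}):
  psi_1 = theta_1 + phi_1 = 0.044 + (0.464) = 0.508
Right-hand sides:
  c_0 = sigma^2 (1 + theta_1 psi_1) = 1 * (1 + (0.044)(0.508)) = 1 * 1.022352 = 1.022352
  c_1 = sigma^2 theta_1 = 1 * (0.044) = 0.044
  c_2 = 0
Equations for k = 0 and k = 1 (AR order 1):
  gamma(0) = phi_1 gamma(1) + c_0
  gamma(1) = phi_1 gamma(0) + c_1
Substituting the second into the first: gamma(0) (1 - phi_1^2) = c_0 + phi_1 c_1, so
  gamma(0) = (c_0 + phi_1 c_1) / (1 - phi_1^2) = (1.022352 + (0.464)(0.044)) / (1 - (0.464)^2) = 1.042768 / 0.784704 = 1.328868.
Therefore gamma(0) = 1.3289 (to 4 decimal places).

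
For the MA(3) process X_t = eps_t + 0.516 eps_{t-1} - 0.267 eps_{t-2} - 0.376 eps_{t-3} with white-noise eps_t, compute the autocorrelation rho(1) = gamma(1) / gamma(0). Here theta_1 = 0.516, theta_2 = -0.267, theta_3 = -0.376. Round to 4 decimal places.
\rho(1) = 0.3236

For an MA(q) process with theta_0 = 1, the autocovariance is
  gamma(k) = sigma^2 * sum_{i=0..q-k} theta_i * theta_{i+k},
and rho(k) = gamma(k) / gamma(0). Sigma^2 cancels.
  numerator   = (1)*(0.516) + (0.516)*(-0.267) + (-0.267)*(-0.376) = 0.47862.
  denominator = (1)^2 + (0.516)^2 + (-0.267)^2 + (-0.376)^2 = 1.478921.
  rho(1) = 0.47862 / 1.478921 = 0.3236.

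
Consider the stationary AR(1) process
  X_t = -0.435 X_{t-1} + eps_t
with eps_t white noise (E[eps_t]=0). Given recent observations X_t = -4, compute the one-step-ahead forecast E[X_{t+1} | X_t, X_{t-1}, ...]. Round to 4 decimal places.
E[X_{t+1} \mid \mathcal F_t] = 1.7400

For an AR(p) model X_t = c + sum_i phi_i X_{t-i} + eps_t, the
one-step-ahead conditional mean is
  E[X_{t+1} | X_t, ...] = c + sum_i phi_i X_{t+1-i}.
Substitute known values:
  E[X_{t+1} | ...] = (-0.435) * (-4)
                   = 1.7400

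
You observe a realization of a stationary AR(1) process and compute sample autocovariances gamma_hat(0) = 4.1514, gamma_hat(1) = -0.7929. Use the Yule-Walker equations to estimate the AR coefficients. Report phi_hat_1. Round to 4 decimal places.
\hat\phi_{1} = -0.1910

The Yule-Walker equations for an AR(p) process read, in matrix form,
  Gamma_p phi = r_p,   with   (Gamma_p)_{ij} = gamma(|i - j|),
                       (r_p)_i = gamma(i),   i,j = 1..p.
Substitute the sample gammas (Toeplitz matrix and right-hand side of size 1):
  Gamma_p = [[4.1514]]
  r_p     = [-0.7929]
With p = 1 this is the single equation gamma(0) phi_1 = gamma(1):
  phi_hat_1 = gamma(1) / gamma(0) = -0.7929 / 4.1514 = -0.1910.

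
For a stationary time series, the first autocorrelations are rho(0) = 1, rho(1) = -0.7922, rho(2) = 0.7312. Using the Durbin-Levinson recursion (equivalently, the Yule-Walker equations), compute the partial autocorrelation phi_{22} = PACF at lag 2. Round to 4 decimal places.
\phi_{22} = 0.2782

The PACF at lag k is phi_{kk}, the last component of the solution
to the Yule-Walker system G_k phi = r_k where
  (G_k)_{ij} = rho(|i - j|), (r_k)_i = rho(i), i,j = 1..k.
Equivalently, Durbin-Levinson gives phi_{kk} iteratively:
  phi_{11} = rho(1)
  phi_{kk} = [rho(k) - sum_{j=1..k-1} phi_{k-1,j} rho(k-j)]
            / [1 - sum_{j=1..k-1} phi_{k-1,j} rho(j)],
  phi_{k,j} = phi_{k-1,j} - phi_{kk} phi_{k-1,k-j},  j = 1..k-1.
Step k = 1:
  phi_11 = rho(1) = -0.7922.
Step k = 2:
  phi_22 = [rho(2) - phi_11 rho(1)] / [1 - phi_11 rho(1)] = [0.7312 - (-0.7922)(-0.7922)] / [1 - (-0.7922)(-0.7922)]
         = 0.10361916 / 0.37241916 = 0.2782.
Therefore phi_{22} = 0.2782.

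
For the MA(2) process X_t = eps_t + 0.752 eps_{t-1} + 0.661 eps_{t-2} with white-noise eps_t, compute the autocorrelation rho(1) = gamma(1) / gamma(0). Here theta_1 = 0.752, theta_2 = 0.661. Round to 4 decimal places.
\rho(1) = 0.6238

For an MA(q) process with theta_0 = 1, the autocovariance is
  gamma(k) = sigma^2 * sum_{i=0..q-k} theta_i * theta_{i+k},
and rho(k) = gamma(k) / gamma(0). Sigma^2 cancels.
  numerator   = (1)*(0.752) + (0.752)*(0.661) = 1.249072.
  denominator = (1)^2 + (0.752)^2 + (0.661)^2 = 2.002425.
  rho(1) = 1.249072 / 2.002425 = 0.6238.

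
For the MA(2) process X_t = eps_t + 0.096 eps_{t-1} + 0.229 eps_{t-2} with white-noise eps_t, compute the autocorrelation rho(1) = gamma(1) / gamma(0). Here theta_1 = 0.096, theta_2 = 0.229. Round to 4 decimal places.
\rho(1) = 0.1111

For an MA(q) process with theta_0 = 1, the autocovariance is
  gamma(k) = sigma^2 * sum_{i=0..q-k} theta_i * theta_{i+k},
and rho(k) = gamma(k) / gamma(0). Sigma^2 cancels.
  numerator   = (1)*(0.096) + (0.096)*(0.229) = 0.117984.
  denominator = (1)^2 + (0.096)^2 + (0.229)^2 = 1.061657.
  rho(1) = 0.117984 / 1.061657 = 0.1111.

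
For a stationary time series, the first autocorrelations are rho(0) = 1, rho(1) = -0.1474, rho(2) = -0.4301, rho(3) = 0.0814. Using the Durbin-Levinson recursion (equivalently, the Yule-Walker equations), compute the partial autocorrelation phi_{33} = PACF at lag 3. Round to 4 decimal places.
\phi_{33} = -0.1031

The PACF at lag k is phi_{kk}, the last component of the solution
to the Yule-Walker system G_k phi = r_k where
  (G_k)_{ij} = rho(|i - j|), (r_k)_i = rho(i), i,j = 1..k.
Equivalently, Durbin-Levinson gives phi_{kk} iteratively:
  phi_{11} = rho(1)
  phi_{kk} = [rho(k) - sum_{j=1..k-1} phi_{k-1,j} rho(k-j)]
            / [1 - sum_{j=1..k-1} phi_{k-1,j} rho(j)],
  phi_{k,j} = phi_{k-1,j} - phi_{kk} phi_{k-1,k-j},  j = 1..k-1.
Step k = 1:
  phi_11 = rho(1) = -0.1474.
Step k = 2:
  phi_22 = [rho(2) - phi_11 rho(1)] / [1 - phi_11 rho(1)] = [-0.4301 - (-0.1474)(-0.1474)] / [1 - (-0.1474)(-0.1474)]
         = -0.45182676 / 0.97827324 = -0.461862.
  Update: phi_21 = phi_11 - phi_22 phi_11 = -0.1474 - (-0.461862)(-0.1474) = -0.215478.
Step k = 3:
  phi_33 = [rho(3) - phi_21 rho(2) - phi_22 rho(1)] / [1 - phi_21 rho(1) - phi_22 rho(2)]
    numerator   = 0.0814 - (-0.215478)(-0.4301) - (-0.461862)(-0.1474) = -0.07935564
    denominator = 1 - (-0.215478)(-0.1474) - (-0.461862)(-0.4301) = 0.76959185
  phi_33 = -0.07935564 / 0.76959185 = -0.1031.
Therefore phi_{33} = -0.1031.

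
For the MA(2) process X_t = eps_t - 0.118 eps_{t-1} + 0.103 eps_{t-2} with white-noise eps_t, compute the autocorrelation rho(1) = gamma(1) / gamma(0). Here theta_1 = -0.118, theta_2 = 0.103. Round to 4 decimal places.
\rho(1) = -0.1270

For an MA(q) process with theta_0 = 1, the autocovariance is
  gamma(k) = sigma^2 * sum_{i=0..q-k} theta_i * theta_{i+k},
and rho(k) = gamma(k) / gamma(0). Sigma^2 cancels.
  numerator   = (1)*(-0.118) + (-0.118)*(0.103) = -0.130154.
  denominator = (1)^2 + (-0.118)^2 + (0.103)^2 = 1.024533.
  rho(1) = -0.130154 / 1.024533 = -0.1270.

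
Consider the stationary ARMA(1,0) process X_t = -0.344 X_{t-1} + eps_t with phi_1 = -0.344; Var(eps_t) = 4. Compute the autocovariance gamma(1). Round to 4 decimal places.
\gamma(1) = -1.5607

Multiply the model equation by X_{t-k} and take expectations. With theta_0 = psi_0 = 1 and psi_j the MA(infinity) weights, this gives
  gamma(k) - sum_i phi_i gamma(k-i) = c_k,
  c_k = sigma^2 * sum_{j=k..q} theta_j psi_{j-k}   (c_k = 0 for k > q),
using gamma(-m) = gamma(m).
Pure AR (q = 0): c_0 = sigma^2 = 4, c_k = 0 for k >= 1.
Equations for k = 0 and k = 1 (AR order 1):
  gamma(0) = phi_1 gamma(1) + c_0
  gamma(1) = phi_1 gamma(0) + c_1
Substituting the second into the first: gamma(0) (1 - phi_1^2) = c_0 + phi_1 c_1, so
  gamma(0) = c_0 / (1 - phi_1^2) = 4 / (1 - (-0.344)^2) = 4 / 0.881664 = 4.536876.
  gamma(1) = phi_1 gamma(0) = (-0.344)(4.536876) = -1.560685.
Therefore gamma(1) = -1.5607 (to 4 decimal places).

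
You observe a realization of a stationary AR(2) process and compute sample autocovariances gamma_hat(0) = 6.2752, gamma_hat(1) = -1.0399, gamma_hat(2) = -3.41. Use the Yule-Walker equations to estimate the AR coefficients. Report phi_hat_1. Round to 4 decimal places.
\hat\phi_{1} = -0.2630

The Yule-Walker equations for an AR(p) process read, in matrix form,
  Gamma_p phi = r_p,   with   (Gamma_p)_{ij} = gamma(|i - j|),
                       (r_p)_i = gamma(i),   i,j = 1..p.
Substitute the sample gammas (Toeplitz matrix and right-hand side of size 2):
  Gamma_p = [[6.2752, -1.0399], [-1.0399, 6.2752]]
  r_p     = [-1.0399, -3.41]
Written out:
  6.2752 phi_1 - 1.0399 phi_2 = -1.0399
  -1.0399 phi_1 + 6.2752 phi_2 = -3.41
Solve by Cramer's rule:
  det = gamma(0)^2 - gamma(1)^2 = (6.2752)^2 - (-1.0399)^2 = 39.37813504 - 1.08139201 = 38.29674303
  phi_hat_1 = [gamma(1) gamma(0) - gamma(1) gamma(2)] / det = [(-1.0399)(6.2752) - (-1.0399)(-3.41)] / 38.29674303 = -10.07163948 / 38.29674303 = -0.263
  phi_hat_2 = [gamma(0) gamma(2) - gamma(1)^2] / det = [(6.2752)(-3.41) - (-1.0399)^2] / 38.29674303 = -22.47982401 / 38.29674303 = -0.587
So phi_hat = [-0.2630, -0.5870].
Therefore phi_hat_1 = -0.2630.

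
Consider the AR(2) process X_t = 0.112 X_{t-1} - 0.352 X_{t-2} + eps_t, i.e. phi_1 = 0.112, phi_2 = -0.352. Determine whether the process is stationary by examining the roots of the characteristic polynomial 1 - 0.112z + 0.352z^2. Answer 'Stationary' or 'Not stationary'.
\text{Stationary}

The AR(p) characteristic polynomial is P(z) = 1 - 0.112z + 0.352z^2.
Stationarity requires all roots to lie outside the unit circle, i.e. |z| > 1 for every root.
Set 1 + (-0.112) z + (0.352) z^2 = 0, i.e. a z^2 + b z + c = 0 with a = 0.352, b = -0.112, c = 1.
Discriminant D = b^2 - 4ac = (-0.112)^2 - 4*(0.352)*1 = 0.012544 - (1.408) = -1.395456.
D < 0, so the roots are the complex-conjugate pair z = (-b +/- i sqrt(-D)) / (2a) = 0.1591 +/- 1.678i.
For a conjugate pair |z|^2 = z * conj(z) = (product of roots) = c/a = 1/(0.352) = 2.840909, so |z| = sqrt(2.840909) = 1.6855 for both roots.
Moduli of all roots: 1.6855, 1.6855.
All moduli strictly greater than 1? Yes.
Verdict: Stationary.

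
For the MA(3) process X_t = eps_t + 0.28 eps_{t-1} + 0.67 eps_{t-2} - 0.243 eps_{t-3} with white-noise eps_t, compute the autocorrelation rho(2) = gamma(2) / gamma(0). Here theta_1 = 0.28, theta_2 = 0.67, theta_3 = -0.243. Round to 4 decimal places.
\rho(2) = 0.3795

For an MA(q) process with theta_0 = 1, the autocovariance is
  gamma(k) = sigma^2 * sum_{i=0..q-k} theta_i * theta_{i+k},
and rho(k) = gamma(k) / gamma(0). Sigma^2 cancels.
  numerator   = (1)*(0.67) + (0.28)*(-0.243) = 0.60196.
  denominator = (1)^2 + (0.28)^2 + (0.67)^2 + (-0.243)^2 = 1.586349.
  rho(2) = 0.60196 / 1.586349 = 0.3795.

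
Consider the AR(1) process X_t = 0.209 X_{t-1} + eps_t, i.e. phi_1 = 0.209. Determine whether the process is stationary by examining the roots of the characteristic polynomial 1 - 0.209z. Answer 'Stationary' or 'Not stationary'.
\text{Stationary}

The AR(p) characteristic polynomial is P(z) = 1 - 0.209z.
Stationarity requires all roots to lie outside the unit circle, i.e. |z| > 1 for every root.
This is linear in z: 1 + (-0.209) z = 0  =>  z = -1/(-0.209) = 4.784689,  |z| = 4.784689.
Moduli of all roots: 4.7847.
All moduli strictly greater than 1? Yes.
Verdict: Stationary.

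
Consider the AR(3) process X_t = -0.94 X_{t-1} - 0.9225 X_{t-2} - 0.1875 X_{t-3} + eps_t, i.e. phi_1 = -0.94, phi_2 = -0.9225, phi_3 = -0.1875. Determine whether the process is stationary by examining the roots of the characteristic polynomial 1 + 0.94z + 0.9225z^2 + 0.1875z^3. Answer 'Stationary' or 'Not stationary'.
\text{Stationary}

The AR(p) characteristic polynomial is P(z) = 1 + 0.94z + 0.9225z^2 + 0.1875z^3.
Stationarity requires all roots to lie outside the unit circle, i.e. |z| > 1 for every root.
Degree 3: look for a simple real root z0 first, then factor out (1 - z/z0) and solve the remaining quadratic.
Testing z0 = -4: P(-4) = 1 + (0.94)(-4) + (0.9225)(-4)^2 + (0.1875)(-4)^3
  = 1 + (-3.76) + (14.76) + (-12) = 0.  So z_0 = -4 is a root, |z_0| = 4.
Divide out the factor (1 + 0.25 z) = (1 - z/z0) (since 1/z0 = -0.25):
  P(z) = (1 + 0.25 z)(1 + (0.69) z + (0.75) z^2)
  [check: z-coef 0.69 - (-0.25) = 0.94; z^2-coef 0.75 - (-0.25)(0.69) = 0.9225; z^3-coef -(-0.25)(0.75) = 0.1875.]
Remaining roots from the quadratic factor 1 + (0.69) z + (0.75) z^2:
  Set 1 + (0.69) z + (0.75) z^2 = 0, i.e. a z^2 + b z + c = 0 with a = 0.75, b = 0.69, c = 1.
  Discriminant D = b^2 - 4ac = (0.69)^2 - 4*(0.75)*1 = 0.4761 - (3) = -2.5239.
  D < 0, so the roots are the complex-conjugate pair z = (-b +/- i sqrt(-D)) / (2a) = -0.46 +/- 1.0591i.
  For a conjugate pair |z|^2 = z * conj(z) = (product of roots) = c/a = 1/(0.75) = 1.333333, so |z| = sqrt(1.333333) = 1.1547 for both roots.
Moduli of all roots: 4.0000, 1.1547, 1.1547.
All moduli strictly greater than 1? Yes.
Verdict: Stationary.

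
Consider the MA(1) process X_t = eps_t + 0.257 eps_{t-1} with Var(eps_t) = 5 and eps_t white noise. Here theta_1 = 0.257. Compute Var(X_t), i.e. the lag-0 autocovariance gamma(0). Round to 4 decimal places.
\gamma(0) = 5.3302

For an MA(q) process X_t = eps_t + sum_i theta_i eps_{t-i} with
Var(eps_t) = sigma^2, the variance is
  gamma(0) = sigma^2 * (1 + sum_i theta_i^2).
  sum_i theta_i^2 = (0.257)^2 = 0.066049.
  gamma(0) = 5 * (1 + 0.066049) = 5 * 1.066049 = 5.330245, which rounds to 5.3302.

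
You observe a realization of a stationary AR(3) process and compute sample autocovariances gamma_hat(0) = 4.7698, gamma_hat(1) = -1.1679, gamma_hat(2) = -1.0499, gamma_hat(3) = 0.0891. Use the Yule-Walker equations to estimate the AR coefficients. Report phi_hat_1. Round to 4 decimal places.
\hat\phi_{1} = -0.3610

The Yule-Walker equations for an AR(p) process read, in matrix form,
  Gamma_p phi = r_p,   with   (Gamma_p)_{ij} = gamma(|i - j|),
                       (r_p)_i = gamma(i),   i,j = 1..p.
Substitute the sample gammas (Toeplitz matrix and right-hand side of size 3):
  Gamma_p = [[4.7698, -1.1679, -1.0499], [-1.1679, 4.7698, -1.1679], [-1.0499, -1.1679, 4.7698]]
  r_p     = [-1.1679, -1.0499, 0.0891]
Written out (R1..R3):
  (R1) 4.7698 phi_1 - 1.1679 phi_2 - 1.0499 phi_3 = -1.1679
  (R2) -1.1679 phi_1 + 4.7698 phi_2 - 1.1679 phi_3 = -1.0499
  (R3) -1.0499 phi_1 - 1.1679 phi_2 + 4.7698 phi_3 = 0.0891
Gaussian elimination:
  R2 <- R2 - (-1.1679/4.7698) R1 = R2 - (-0.244853) R1:  4.483836 phi_2 - 1.424971 phi_3 = -1.335864
  R3 <- R3 - (-1.0499/4.7698) R1 = R3 - (-0.220114) R1:  -1.424971 phi_2 + 4.538702 phi_3 = -0.167971
  R3 <- R3 - (-1.424971/4.483836) R2 = R3 - (-0.317802) R2:  4.085844 phi_3 = -0.592511
Back-substitution:
  phi_hat_3 = -0.592511 / 4.085844 = -0.145016
  phi_hat_2 = (-1.335864 - (-1.424971)(-0.145016)) / 4.483836 = -0.344015
  phi_hat_1 = (-1.1679 - (-1.1679)(-0.344015) - (-1.0499)(-0.145016)) / 4.7698 = -0.361006
So phi_hat = [-0.3610, -0.3440, -0.1450].
Therefore phi_hat_1 = -0.3610.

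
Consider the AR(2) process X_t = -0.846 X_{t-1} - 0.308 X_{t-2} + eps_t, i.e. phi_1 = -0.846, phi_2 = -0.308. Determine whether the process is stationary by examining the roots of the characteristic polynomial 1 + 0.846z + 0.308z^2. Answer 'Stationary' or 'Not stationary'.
\text{Stationary}

The AR(p) characteristic polynomial is P(z) = 1 + 0.846z + 0.308z^2.
Stationarity requires all roots to lie outside the unit circle, i.e. |z| > 1 for every root.
Set 1 + (0.846) z + (0.308) z^2 = 0, i.e. a z^2 + b z + c = 0 with a = 0.308, b = 0.846, c = 1.
Discriminant D = b^2 - 4ac = (0.846)^2 - 4*(0.308)*1 = 0.715716 - (1.232) = -0.516284.
D < 0, so the roots are the complex-conjugate pair z = (-b +/- i sqrt(-D)) / (2a) = -1.3734 +/- 1.1664i.
For a conjugate pair |z|^2 = z * conj(z) = (product of roots) = c/a = 1/(0.308) = 3.246753, so |z| = sqrt(3.246753) = 1.8019 for both roots.
Moduli of all roots: 1.8019, 1.8019.
All moduli strictly greater than 1? Yes.
Verdict: Stationary.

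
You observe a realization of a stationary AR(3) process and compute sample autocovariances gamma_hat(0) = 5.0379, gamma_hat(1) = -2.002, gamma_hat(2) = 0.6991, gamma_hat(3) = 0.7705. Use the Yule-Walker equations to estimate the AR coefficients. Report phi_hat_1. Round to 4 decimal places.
\hat\phi_{1} = -0.4010

The Yule-Walker equations for an AR(p) process read, in matrix form,
  Gamma_p phi = r_p,   with   (Gamma_p)_{ij} = gamma(|i - j|),
                       (r_p)_i = gamma(i),   i,j = 1..p.
Substitute the sample gammas (Toeplitz matrix and right-hand side of size 3):
  Gamma_p = [[5.0379, -2.002, 0.6991], [-2.002, 5.0379, -2.002], [0.6991, -2.002, 5.0379]]
  r_p     = [-2.002, 0.6991, 0.7705]
Written out (R1..R3):
  (R1) 5.0379 phi_1 - 2.002 phi_2 + 0.6991 phi_3 = -2.002
  (R2) -2.002 phi_1 + 5.0379 phi_2 - 2.002 phi_3 = 0.6991
  (R3) 0.6991 phi_1 - 2.002 phi_2 + 5.0379 phi_3 = 0.7705
Gaussian elimination:
  R2 <- R2 - (-2.002/5.0379) R1 = R2 - (-0.397388) R1:  4.24233 phi_2 - 1.724186 phi_3 = -0.09647
  R3 <- R3 - (0.6991/5.0379) R1 = R3 - (0.138768) R1:  -1.724186 phi_2 + 4.940887 phi_3 = 1.048314
  R3 <- R3 - (-1.724186/4.24233) R2 = R3 - (-0.406424) R2:  4.240136 phi_3 = 1.009106
Back-substitution:
  phi_hat_3 = 1.009106 / 4.240136 = 0.237989
  phi_hat_2 = (-0.09647 - (-1.724186)(0.237989)) / 4.24233 = 0.073985
  phi_hat_1 = (-2.002 - (-2.002)(0.073985) - (0.6991)(0.237989)) / 5.0379 = -0.401013
So phi_hat = [-0.4010, 0.0740, 0.2380].
Therefore phi_hat_1 = -0.4010.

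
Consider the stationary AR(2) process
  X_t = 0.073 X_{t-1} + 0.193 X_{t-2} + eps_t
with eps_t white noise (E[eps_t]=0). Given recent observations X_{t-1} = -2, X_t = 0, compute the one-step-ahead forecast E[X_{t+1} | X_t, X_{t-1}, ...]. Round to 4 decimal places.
E[X_{t+1} \mid \mathcal F_t] = -0.3860

For an AR(p) model X_t = c + sum_i phi_i X_{t-i} + eps_t, the
one-step-ahead conditional mean is
  E[X_{t+1} | X_t, ...] = c + sum_i phi_i X_{t+1-i}.
Substitute known values:
  E[X_{t+1} | ...] = (0.073) * (0) + (0.193) * (-2)
                   = -0.3860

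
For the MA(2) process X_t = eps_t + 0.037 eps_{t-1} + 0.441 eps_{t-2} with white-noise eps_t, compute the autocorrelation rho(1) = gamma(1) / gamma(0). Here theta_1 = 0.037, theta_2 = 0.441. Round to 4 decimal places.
\rho(1) = 0.0446

For an MA(q) process with theta_0 = 1, the autocovariance is
  gamma(k) = sigma^2 * sum_{i=0..q-k} theta_i * theta_{i+k},
and rho(k) = gamma(k) / gamma(0). Sigma^2 cancels.
  numerator   = (1)*(0.037) + (0.037)*(0.441) = 0.053317.
  denominator = (1)^2 + (0.037)^2 + (0.441)^2 = 1.19585.
  rho(1) = 0.053317 / 1.19585 = 0.0446.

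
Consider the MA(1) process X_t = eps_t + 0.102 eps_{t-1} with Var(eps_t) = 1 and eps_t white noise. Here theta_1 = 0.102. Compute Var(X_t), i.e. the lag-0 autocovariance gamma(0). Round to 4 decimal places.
\gamma(0) = 1.0104

For an MA(q) process X_t = eps_t + sum_i theta_i eps_{t-i} with
Var(eps_t) = sigma^2, the variance is
  gamma(0) = sigma^2 * (1 + sum_i theta_i^2).
  sum_i theta_i^2 = (0.102)^2 = 0.010404.
  gamma(0) = 1 * (1 + 0.010404) = 1 * 1.010404 = 1.010404, which rounds to 1.0104.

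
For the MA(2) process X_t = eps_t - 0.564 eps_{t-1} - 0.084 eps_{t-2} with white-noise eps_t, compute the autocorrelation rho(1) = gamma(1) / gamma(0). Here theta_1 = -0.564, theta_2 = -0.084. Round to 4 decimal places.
\rho(1) = -0.3899

For an MA(q) process with theta_0 = 1, the autocovariance is
  gamma(k) = sigma^2 * sum_{i=0..q-k} theta_i * theta_{i+k},
and rho(k) = gamma(k) / gamma(0). Sigma^2 cancels.
  numerator   = (1)*(-0.564) + (-0.564)*(-0.084) = -0.516624.
  denominator = (1)^2 + (-0.564)^2 + (-0.084)^2 = 1.325152.
  rho(1) = -0.516624 / 1.325152 = -0.3899.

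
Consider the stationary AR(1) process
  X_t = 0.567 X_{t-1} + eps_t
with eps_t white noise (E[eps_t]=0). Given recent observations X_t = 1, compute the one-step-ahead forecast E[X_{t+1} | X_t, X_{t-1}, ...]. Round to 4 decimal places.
E[X_{t+1} \mid \mathcal F_t] = 0.5670

For an AR(p) model X_t = c + sum_i phi_i X_{t-i} + eps_t, the
one-step-ahead conditional mean is
  E[X_{t+1} | X_t, ...] = c + sum_i phi_i X_{t+1-i}.
Substitute known values:
  E[X_{t+1} | ...] = (0.567) * (1)
                   = 0.5670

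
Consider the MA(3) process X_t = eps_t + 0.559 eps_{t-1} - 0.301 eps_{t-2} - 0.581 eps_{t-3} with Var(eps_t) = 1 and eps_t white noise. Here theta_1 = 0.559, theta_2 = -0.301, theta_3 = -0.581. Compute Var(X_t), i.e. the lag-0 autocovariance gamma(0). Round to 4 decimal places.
\gamma(0) = 1.7406

For an MA(q) process X_t = eps_t + sum_i theta_i eps_{t-i} with
Var(eps_t) = sigma^2, the variance is
  gamma(0) = sigma^2 * (1 + sum_i theta_i^2).
  sum_i theta_i^2 = (0.559)^2 + (-0.301)^2 + (-0.581)^2 = 0.312481 + 0.090601 + 0.337561 = 0.740643.
  gamma(0) = 1 * (1 + 0.740643) = 1 * 1.740643 = 1.740643, which rounds to 1.7406.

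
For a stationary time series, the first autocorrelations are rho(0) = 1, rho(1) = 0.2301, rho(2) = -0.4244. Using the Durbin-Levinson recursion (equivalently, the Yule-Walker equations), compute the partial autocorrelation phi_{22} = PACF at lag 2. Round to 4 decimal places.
\phi_{22} = -0.5040

The PACF at lag k is phi_{kk}, the last component of the solution
to the Yule-Walker system G_k phi = r_k where
  (G_k)_{ij} = rho(|i - j|), (r_k)_i = rho(i), i,j = 1..k.
Equivalently, Durbin-Levinson gives phi_{kk} iteratively:
  phi_{11} = rho(1)
  phi_{kk} = [rho(k) - sum_{j=1..k-1} phi_{k-1,j} rho(k-j)]
            / [1 - sum_{j=1..k-1} phi_{k-1,j} rho(j)],
  phi_{k,j} = phi_{k-1,j} - phi_{kk} phi_{k-1,k-j},  j = 1..k-1.
Step k = 1:
  phi_11 = rho(1) = 0.2301.
Step k = 2:
  phi_22 = [rho(2) - phi_11 rho(1)] / [1 - phi_11 rho(1)] = [-0.4244 - (0.2301)(0.2301)] / [1 - (0.2301)(0.2301)]
         = -0.47734601 / 0.94705399 = -0.504.
Therefore phi_{22} = -0.5040.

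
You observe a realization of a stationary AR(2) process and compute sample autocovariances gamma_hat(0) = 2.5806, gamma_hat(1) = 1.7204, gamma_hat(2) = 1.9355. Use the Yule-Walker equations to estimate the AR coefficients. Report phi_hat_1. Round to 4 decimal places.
\hat\phi_{1} = 0.3000

The Yule-Walker equations for an AR(p) process read, in matrix form,
  Gamma_p phi = r_p,   with   (Gamma_p)_{ij} = gamma(|i - j|),
                       (r_p)_i = gamma(i),   i,j = 1..p.
Substitute the sample gammas (Toeplitz matrix and right-hand side of size 2):
  Gamma_p = [[2.5806, 1.7204], [1.7204, 2.5806]]
  r_p     = [1.7204, 1.9355]
Written out:
  2.5806 phi_1 + 1.7204 phi_2 = 1.7204
  1.7204 phi_1 + 2.5806 phi_2 = 1.9355
Solve by Cramer's rule:
  det = gamma(0)^2 - gamma(1)^2 = (2.5806)^2 - (1.7204)^2 = 6.65949636 - 2.95977616 = 3.6997202
  phi_hat_1 = [gamma(1) gamma(0) - gamma(1) gamma(2)] / det = [(1.7204)(2.5806) - (1.7204)(1.9355)] / 3.6997202 = 1.10983004 / 3.6997202 = 0.3
  phi_hat_2 = [gamma(0) gamma(2) - gamma(1)^2] / det = [(2.5806)(1.9355) - (1.7204)^2] / 3.6997202 = 2.03497514 / 3.6997202 = 0.55
So phi_hat = [0.3000, 0.5500].
Therefore phi_hat_1 = 0.3000.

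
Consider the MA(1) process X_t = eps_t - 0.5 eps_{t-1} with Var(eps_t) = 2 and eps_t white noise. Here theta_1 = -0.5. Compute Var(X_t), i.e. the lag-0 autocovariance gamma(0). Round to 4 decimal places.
\gamma(0) = 2.5000

For an MA(q) process X_t = eps_t + sum_i theta_i eps_{t-i} with
Var(eps_t) = sigma^2, the variance is
  gamma(0) = sigma^2 * (1 + sum_i theta_i^2).
  sum_i theta_i^2 = (-0.5)^2 = 0.25.
  gamma(0) = 2 * (1 + 0.25) = 2 * 1.25 = 2.5, which rounds to 2.5000.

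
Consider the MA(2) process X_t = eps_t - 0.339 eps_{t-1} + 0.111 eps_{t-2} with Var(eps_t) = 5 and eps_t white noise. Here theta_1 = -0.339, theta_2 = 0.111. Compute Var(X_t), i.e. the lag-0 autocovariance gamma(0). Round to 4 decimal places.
\gamma(0) = 5.6362

For an MA(q) process X_t = eps_t + sum_i theta_i eps_{t-i} with
Var(eps_t) = sigma^2, the variance is
  gamma(0) = sigma^2 * (1 + sum_i theta_i^2).
  sum_i theta_i^2 = (-0.339)^2 + (0.111)^2 = 0.114921 + 0.012321 = 0.127242.
  gamma(0) = 5 * (1 + 0.127242) = 5 * 1.127242 = 5.63621, which rounds to 5.6362.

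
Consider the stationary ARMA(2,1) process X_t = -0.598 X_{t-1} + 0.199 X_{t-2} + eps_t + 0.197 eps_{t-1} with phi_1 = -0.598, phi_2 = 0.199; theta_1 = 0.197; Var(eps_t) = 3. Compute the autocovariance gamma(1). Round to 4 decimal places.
\gamma(1) = -3.1854

Multiply the model equation by X_{t-k} and take expectations. With theta_0 = psi_0 = 1 and psi_j the MA(infinity) weights, this gives
  gamma(k) - sum_i phi_i gamma(k-i) = c_k,
  c_k = sigma^2 * sum_{j=k..q} theta_j psi_{j-k}   (c_k = 0 for k > q),
using gamma(-m) = gamma(m).
psi-weights needed (psi_j = theta_j + sum_i phi_i psi_{j-i}):
  psi_1 = theta_1 + phi_1 = 0.197 + (-0.598) = -0.401
Right-hand sides:
  c_0 = sigma^2 (1 + theta_1 psi_1) = 3 * (1 + (0.197)(-0.401)) = 3 * 0.921003 = 2.763009
  c_1 = sigma^2 theta_1 = 3 * (0.197) = 0.591
  c_2 = 0
Equations for k = 0, 1, 2 (AR order 2, c_2 = 0):
  (E0) gamma(0) = phi_1 gamma(1) + phi_2 gamma(2) + c_0
  (E1) gamma(1) = phi_1 gamma(0) + phi_2 gamma(1) + c_1
  (E2) gamma(2) = phi_1 gamma(1) + phi_2 gamma(0)
From (E1): gamma(1) = A gamma(0) + B with
  A = phi_1 / (1 - phi_2) = -0.598 / 0.801 = -0.746567,   B = c_1 / (1 - phi_2) = 0.591 / 0.801 = 0.737828.
Insert (E2) into (E0): gamma(0) (1 - phi_2^2) = phi_1 (1 + phi_2) gamma(1) + c_0.
  phi_1 (1 + phi_2) = (-0.598)(1.199) = -0.717002,   1 - phi_2^2 = 0.960399.
Replace gamma(1) by A gamma(0) + B and collect gamma(0):
  gamma(0) [0.960399 - (-0.717002)(-0.746567)] = (-0.717002)(0.737828) + 2.763009
  gamma(0) * 0.425109 = 2.233985
  gamma(0) = 2.233985 / 0.425109 = 5.255086.
  gamma(1) = A gamma(0) + B = (-0.746567)(5.255086) + (0.737828) = -3.185445.
Therefore gamma(1) = -3.1854 (to 4 decimal places).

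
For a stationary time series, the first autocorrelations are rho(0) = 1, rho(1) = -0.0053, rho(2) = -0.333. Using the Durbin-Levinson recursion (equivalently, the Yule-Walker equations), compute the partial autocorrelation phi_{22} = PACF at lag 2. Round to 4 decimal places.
\phi_{22} = -0.3330

The PACF at lag k is phi_{kk}, the last component of the solution
to the Yule-Walker system G_k phi = r_k where
  (G_k)_{ij} = rho(|i - j|), (r_k)_i = rho(i), i,j = 1..k.
Equivalently, Durbin-Levinson gives phi_{kk} iteratively:
  phi_{11} = rho(1)
  phi_{kk} = [rho(k) - sum_{j=1..k-1} phi_{k-1,j} rho(k-j)]
            / [1 - sum_{j=1..k-1} phi_{k-1,j} rho(j)],
  phi_{k,j} = phi_{k-1,j} - phi_{kk} phi_{k-1,k-j},  j = 1..k-1.
Step k = 1:
  phi_11 = rho(1) = -0.0053.
Step k = 2:
  phi_22 = [rho(2) - phi_11 rho(1)] / [1 - phi_11 rho(1)] = [-0.333 - (-0.0053)(-0.0053)] / [1 - (-0.0053)(-0.0053)]
         = -0.33302809 / 0.99997191 = -0.333.
Therefore phi_{22} = -0.3330.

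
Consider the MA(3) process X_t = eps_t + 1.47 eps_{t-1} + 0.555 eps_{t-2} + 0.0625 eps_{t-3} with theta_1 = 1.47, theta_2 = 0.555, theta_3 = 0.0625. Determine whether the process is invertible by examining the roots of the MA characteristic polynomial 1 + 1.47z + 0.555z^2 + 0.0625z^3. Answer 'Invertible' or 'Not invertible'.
\text{Invertible}

The MA(q) characteristic polynomial is P(z) = 1 + 1.47z + 0.555z^2 + 0.0625z^3.
Invertibility requires all roots to lie outside the unit circle, i.e. |z| > 1 for every root.
Degree 3: look for a simple real root z0 first, then factor out (1 - z/z0) and solve the remaining quadratic.
Testing z0 = -4: P(-4) = 1 + (1.47)(-4) + (0.555)(-4)^2 + (0.0625)(-4)^3
  = 1 + (-5.88) + (8.88) + (-4) = 0.  So z_0 = -4 is a root, |z_0| = 4.
Divide out the factor (1 + 0.25 z) = (1 - z/z0) (since 1/z0 = -0.25):
  P(z) = (1 + 0.25 z)(1 + (1.22) z + (0.25) z^2)
  [check: z-coef 1.22 - (-0.25) = 1.47; z^2-coef 0.25 - (-0.25)(1.22) = 0.555; z^3-coef -(-0.25)(0.25) = 0.0625.]
Remaining roots from the quadratic factor 1 + (1.22) z + (0.25) z^2:
  Set 1 + (1.22) z + (0.25) z^2 = 0, i.e. a z^2 + b z + c = 0 with a = 0.25, b = 1.22, c = 1.
  Discriminant D = b^2 - 4ac = (1.22)^2 - 4*(0.25)*1 = 1.4884 - (1) = 0.4884.
  D >= 0, so the roots are real: z = (-b +/- sqrt(D)) / (2a) = (-1.22 +/- 0.698856) / (0.5).
    z_1 = (-1.22 + 0.698856) / (0.5) = -1.0423,   |z_1| = 1.0423.
    z_2 = (-1.22 - 0.698856) / (0.5) = -3.8377,   |z_2| = 3.8377.
Moduli of all roots: 4.0000, 1.0423, 3.8377.
All moduli strictly greater than 1? Yes.
Verdict: Invertible.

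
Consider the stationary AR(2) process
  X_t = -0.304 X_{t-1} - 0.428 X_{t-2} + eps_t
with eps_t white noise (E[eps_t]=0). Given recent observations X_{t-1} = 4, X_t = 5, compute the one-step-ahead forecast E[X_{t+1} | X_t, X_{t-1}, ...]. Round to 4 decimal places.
E[X_{t+1} \mid \mathcal F_t] = -3.2320

For an AR(p) model X_t = c + sum_i phi_i X_{t-i} + eps_t, the
one-step-ahead conditional mean is
  E[X_{t+1} | X_t, ...] = c + sum_i phi_i X_{t+1-i}.
Substitute known values:
  E[X_{t+1} | ...] = (-0.304) * (5) + (-0.428) * (4)
                   = -3.2320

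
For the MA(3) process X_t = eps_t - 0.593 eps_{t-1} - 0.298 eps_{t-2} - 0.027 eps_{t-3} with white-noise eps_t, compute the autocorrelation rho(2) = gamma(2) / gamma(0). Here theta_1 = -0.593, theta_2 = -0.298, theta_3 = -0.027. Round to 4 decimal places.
\rho(2) = -0.1957

For an MA(q) process with theta_0 = 1, the autocovariance is
  gamma(k) = sigma^2 * sum_{i=0..q-k} theta_i * theta_{i+k},
and rho(k) = gamma(k) / gamma(0). Sigma^2 cancels.
  numerator   = (1)*(-0.298) + (-0.593)*(-0.027) = -0.281989.
  denominator = (1)^2 + (-0.593)^2 + (-0.298)^2 + (-0.027)^2 = 1.441182.
  rho(2) = -0.281989 / 1.441182 = -0.1957.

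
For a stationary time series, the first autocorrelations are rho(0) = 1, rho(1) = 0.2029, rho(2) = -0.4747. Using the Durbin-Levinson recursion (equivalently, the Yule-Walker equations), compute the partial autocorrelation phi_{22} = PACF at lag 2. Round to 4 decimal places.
\phi_{22} = -0.5380

The PACF at lag k is phi_{kk}, the last component of the solution
to the Yule-Walker system G_k phi = r_k where
  (G_k)_{ij} = rho(|i - j|), (r_k)_i = rho(i), i,j = 1..k.
Equivalently, Durbin-Levinson gives phi_{kk} iteratively:
  phi_{11} = rho(1)
  phi_{kk} = [rho(k) - sum_{j=1..k-1} phi_{k-1,j} rho(k-j)]
            / [1 - sum_{j=1..k-1} phi_{k-1,j} rho(j)],
  phi_{k,j} = phi_{k-1,j} - phi_{kk} phi_{k-1,k-j},  j = 1..k-1.
Step k = 1:
  phi_11 = rho(1) = 0.2029.
Step k = 2:
  phi_22 = [rho(2) - phi_11 rho(1)] / [1 - phi_11 rho(1)] = [-0.4747 - (0.2029)(0.2029)] / [1 - (0.2029)(0.2029)]
         = -0.51586841 / 0.95883159 = -0.538.
Therefore phi_{22} = -0.5380.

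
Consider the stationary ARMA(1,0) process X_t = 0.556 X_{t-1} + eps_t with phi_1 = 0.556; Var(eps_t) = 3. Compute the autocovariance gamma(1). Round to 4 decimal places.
\gamma(1) = 2.4144

Multiply the model equation by X_{t-k} and take expectations. With theta_0 = psi_0 = 1 and psi_j the MA(infinity) weights, this gives
  gamma(k) - sum_i phi_i gamma(k-i) = c_k,
  c_k = sigma^2 * sum_{j=k..q} theta_j psi_{j-k}   (c_k = 0 for k > q),
using gamma(-m) = gamma(m).
Pure AR (q = 0): c_0 = sigma^2 = 3, c_k = 0 for k >= 1.
Equations for k = 0 and k = 1 (AR order 1):
  gamma(0) = phi_1 gamma(1) + c_0
  gamma(1) = phi_1 gamma(0) + c_1
Substituting the second into the first: gamma(0) (1 - phi_1^2) = c_0 + phi_1 c_1, so
  gamma(0) = c_0 / (1 - phi_1^2) = 3 / (1 - (0.556)^2) = 3 / 0.690864 = 4.342389.
  gamma(1) = phi_1 gamma(0) = (0.556)(4.342389) = 2.414368.
Therefore gamma(1) = 2.4144 (to 4 decimal places).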